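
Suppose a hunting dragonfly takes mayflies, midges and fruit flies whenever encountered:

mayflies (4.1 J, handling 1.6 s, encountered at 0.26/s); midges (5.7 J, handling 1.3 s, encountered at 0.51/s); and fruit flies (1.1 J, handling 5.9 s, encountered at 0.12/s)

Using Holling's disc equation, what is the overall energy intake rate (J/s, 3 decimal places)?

1.473 J/s

R = (0.26×4.1 + 0.51×5.7 + 0.12×1.1) / (1 + 0.26×1.6 + 0.51×1.3 + 0.12×5.9) = 4.105/2.787 = 1.473 J/s.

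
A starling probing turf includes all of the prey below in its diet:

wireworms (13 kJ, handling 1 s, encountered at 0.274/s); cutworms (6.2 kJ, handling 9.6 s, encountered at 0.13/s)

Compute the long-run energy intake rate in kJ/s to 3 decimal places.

R = Σλ_iE_i / (1 + Σλ_ih_i)
Numerator: 0.274×13 + 0.13×6.2 = 4.368
Denominator: 1 + 0.274×1 + 0.13×9.6 = 2.522
R = 4.368/2.522 = 1.732 kJ/s

1.732 kJ/s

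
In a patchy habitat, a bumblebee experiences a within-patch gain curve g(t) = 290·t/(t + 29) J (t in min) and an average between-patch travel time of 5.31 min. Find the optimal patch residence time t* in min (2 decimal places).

12.41 min

Maximise g(t)/(T+t): set derivative to zero → g'(t)(T+t) = g(t).
g'(t) = 290·29/(t + 29)². Setting 290·29/(t+29)² = 290t/[(t+29)(5.31+t)] gives 29(5.31+t) = t(t+29), so t² = 29×5.31 = 154.
t* = √154 = 12.41 min.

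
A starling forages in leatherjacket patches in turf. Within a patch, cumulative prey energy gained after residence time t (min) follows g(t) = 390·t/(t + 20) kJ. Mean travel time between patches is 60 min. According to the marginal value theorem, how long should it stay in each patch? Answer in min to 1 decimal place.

Maximise g(t)/(T+t): set derivative to zero → g'(t)(T+t) = g(t).
g'(t) = 390·20/(t + 20)². Setting 390·20/(t+20)² = 390t/[(t+20)(60+t)] gives 20(60+t) = t(t+20), so t² = 20×60 = 1200.
t* = √1200 = 34.64 min.

34.6 min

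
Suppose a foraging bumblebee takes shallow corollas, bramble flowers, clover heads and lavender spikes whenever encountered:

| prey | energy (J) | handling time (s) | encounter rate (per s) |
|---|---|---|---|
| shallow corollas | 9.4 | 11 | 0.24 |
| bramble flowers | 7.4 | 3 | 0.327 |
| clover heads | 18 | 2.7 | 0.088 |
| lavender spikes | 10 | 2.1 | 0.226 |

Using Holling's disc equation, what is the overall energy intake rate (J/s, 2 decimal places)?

Energy encountered per unit search time: 0.24×9.4 + 0.327×7.4 + 0.088×18 + 0.226×10 = 8.52 J/s.
Handling time per unit search time: 0.24×11 + 0.327×3 + 0.088×2.7 + 0.226×2.1 = 4.333.
Rate = 8.52/(1 + 4.333) = 1.598 J/s.

1.60 J/s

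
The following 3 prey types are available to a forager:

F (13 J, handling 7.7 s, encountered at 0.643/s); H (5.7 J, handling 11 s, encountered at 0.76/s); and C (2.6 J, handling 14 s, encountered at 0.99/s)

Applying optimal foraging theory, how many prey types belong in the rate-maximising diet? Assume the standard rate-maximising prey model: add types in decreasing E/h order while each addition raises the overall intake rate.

1

E/h in descending order: F 1.69, H 0.518, C 0.186 J/s. The optimal diet is the largest prefix of this list for which every included type satisfies E_i/h_i > R on the types above it.
Rate on top 1: 1.405. H: 0.518 < 1.405 → exclude; stop.
Optimal diet: F — 1 of 3 types.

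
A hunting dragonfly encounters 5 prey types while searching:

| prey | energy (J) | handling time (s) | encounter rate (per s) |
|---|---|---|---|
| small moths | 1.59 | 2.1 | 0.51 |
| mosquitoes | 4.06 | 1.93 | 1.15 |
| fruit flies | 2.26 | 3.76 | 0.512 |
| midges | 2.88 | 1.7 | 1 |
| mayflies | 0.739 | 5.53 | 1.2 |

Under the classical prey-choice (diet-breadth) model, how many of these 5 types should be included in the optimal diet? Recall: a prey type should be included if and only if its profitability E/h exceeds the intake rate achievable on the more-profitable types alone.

Profitabilities (E/h, J/s): mosquitoes 2.1, midges 1.69, small moths 0.757, fruit flies 0.601, mayflies 0.134. Add prey in this order while the next type's profitability exceeds the intake rate on those already taken.
Rate on top 1: 1.45. midges: 1.69 > 1.45 → include.
Rate on top 2: 1.535. small moths: 0.757 < 1.535 → exclude; stop.
Optimal diet: mosquitoes, midges — 2 of 5 types.

2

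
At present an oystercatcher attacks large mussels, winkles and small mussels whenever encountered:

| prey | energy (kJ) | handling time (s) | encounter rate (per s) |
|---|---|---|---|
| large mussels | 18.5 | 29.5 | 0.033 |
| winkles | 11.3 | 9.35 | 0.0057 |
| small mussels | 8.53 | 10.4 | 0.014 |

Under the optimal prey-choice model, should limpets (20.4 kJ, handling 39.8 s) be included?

Current rate: (0.033×18.5 + 0.0057×11.3 + 0.014×8.53)/(1 + 0.033×29.5 + 0.0057×9.35 + 0.014×10.4) = 0.3656 kJ/s.
limpets: E/h = 20.4/39.8 = 0.5126 kJ/s.
0.5126 > 0.3656, so adding limpets raises the average — include it.

Yes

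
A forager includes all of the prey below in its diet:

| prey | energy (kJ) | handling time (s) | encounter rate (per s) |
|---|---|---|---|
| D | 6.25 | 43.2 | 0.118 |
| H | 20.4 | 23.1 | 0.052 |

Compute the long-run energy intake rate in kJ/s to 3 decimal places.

0.246 kJ/s

R = Σλ_iE_i / (1 + Σλ_ih_i)
Numerator: 0.118×6.25 + 0.052×20.4 = 1.798
Denominator: 1 + 0.118×43.2 + 0.052×23.1 = 7.299
R = 1.798/7.299 = 0.2464 kJ/s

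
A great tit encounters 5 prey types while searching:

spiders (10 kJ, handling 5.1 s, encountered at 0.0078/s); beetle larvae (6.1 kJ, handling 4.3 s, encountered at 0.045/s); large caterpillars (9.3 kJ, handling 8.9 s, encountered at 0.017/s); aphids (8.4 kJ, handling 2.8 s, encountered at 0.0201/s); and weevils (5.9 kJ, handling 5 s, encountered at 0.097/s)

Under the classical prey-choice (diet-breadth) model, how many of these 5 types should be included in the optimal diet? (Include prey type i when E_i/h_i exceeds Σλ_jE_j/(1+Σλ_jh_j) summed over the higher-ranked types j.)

Profitabilities (E/h, kJ/s): aphids 3, spiders 1.96, beetle larvae 1.42, weevils 1.18, large caterpillars 1.04. Add prey in this order while the next type's profitability exceeds the intake rate on those already taken.
Rate on top 1: 0.1598. spiders: 1.96 > 0.1598 → include.
Rate on top 2: 0.2252. beetle larvae: 1.42 > 0.2252 → include.
Rate on top 3: 0.4043. weevils: 1.18 > 0.4043 → include.
Rate on top 4: 0.6163. large caterpillars: 1.04 > 0.6163 → include.
Optimal diet: aphids, spiders, beetle larvae, weevils, large caterpillars — 5 of 5 types.

5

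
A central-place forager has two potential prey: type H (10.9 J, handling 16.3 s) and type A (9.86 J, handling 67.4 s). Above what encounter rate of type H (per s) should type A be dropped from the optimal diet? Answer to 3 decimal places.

At the threshold, the rate on type H alone equals the profitability of type A: λ·10.9/(1 + λ·16.3) = 9.86/67.4 = 0.1463.
Rearranging, λ(10.9 − 0.1463×16.3) = 0.1463, so λ = 0.1463/8.515 = 0.01718 per s.

0.017 per s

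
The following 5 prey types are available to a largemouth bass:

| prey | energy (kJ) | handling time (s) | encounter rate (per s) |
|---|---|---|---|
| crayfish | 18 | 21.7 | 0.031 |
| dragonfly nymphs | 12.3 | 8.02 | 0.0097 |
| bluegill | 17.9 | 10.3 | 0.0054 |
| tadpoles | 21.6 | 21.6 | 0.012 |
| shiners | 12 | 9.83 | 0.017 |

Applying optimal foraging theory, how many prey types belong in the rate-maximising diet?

5

Profitabilities (E/h, kJ/s): bluegill 1.74, dragonfly nymphs 1.53, shiners 1.22, tadpoles 1, crayfish 0.829. Add prey in this order while the next type's profitability exceeds the intake rate on those already taken.
Rate on top 1: 0.09157. dragonfly nymphs: 1.53 > 0.09157 → include.
Rate on top 2: 0.1905. shiners: 1.22 > 0.1905 → include.
Rate on top 3: 0.3229. tadpoles: 1 > 0.3229 → include.
Rate on top 4: 0.4354. crayfish: 0.829 > 0.4354 → include.
Optimal diet: bluegill, dragonfly nymphs, shiners, tadpoles, crayfish — 5 of 5 types.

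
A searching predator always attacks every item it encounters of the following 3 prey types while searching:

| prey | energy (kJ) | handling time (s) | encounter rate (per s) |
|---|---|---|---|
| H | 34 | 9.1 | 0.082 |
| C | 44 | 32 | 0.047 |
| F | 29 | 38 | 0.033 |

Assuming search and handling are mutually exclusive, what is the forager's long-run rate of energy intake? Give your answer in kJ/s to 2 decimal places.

1.29 kJ/s

Energy encountered per unit search time: 0.082×34 + 0.047×44 + 0.033×29 = 5.813 kJ/s.
Handling time per unit search time: 0.082×9.1 + 0.047×32 + 0.033×38 = 3.504.
Rate = 5.813/(1 + 3.504) = 1.291 kJ/s.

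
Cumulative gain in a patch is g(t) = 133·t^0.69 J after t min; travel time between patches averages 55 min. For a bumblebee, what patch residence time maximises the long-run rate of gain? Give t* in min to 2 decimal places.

Optimal t* satisfies g'(t*) = g(t*)/(T + t*).
g'(t) = 0.69·133·t^-0.31. Setting 0.69·133·t^-0.31 = 133·t^0.69/(55+t) gives 0.69(55+t) = t, so 0.31·t = 0.69×55.
t* = 0.69×55/0.31 = 122.4 min.

122.42 min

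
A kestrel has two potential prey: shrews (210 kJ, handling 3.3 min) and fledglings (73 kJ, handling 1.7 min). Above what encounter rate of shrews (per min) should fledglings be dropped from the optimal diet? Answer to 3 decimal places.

Drop fledglings once their profitability E₂/h₂ falls below the rate achievable on shrews alone: E₂/h₂ = λE₁/(1 + λh₁).
Solve for λ: λE₁h₂ = E₂(1 + λh₁) → λ(E₁h₂ − E₂h₁) = E₂ → λ = E₂/(E₁h₂ − E₂h₁).
λ = 73/(210×1.7 − 73×3.3) = 73/116.1 = 0.6288 per min.

0.629 per min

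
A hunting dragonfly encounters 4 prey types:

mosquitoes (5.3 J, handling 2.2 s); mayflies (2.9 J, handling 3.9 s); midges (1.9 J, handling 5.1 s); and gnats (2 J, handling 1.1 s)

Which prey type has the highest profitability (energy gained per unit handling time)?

Profitability E/h (J/s): mosquitoes = 5.3/2.2 = 2.41, mayflies = 2.9/3.9 = 0.744, midges = 1.9/5.1 = 0.373, gnats = 2/1.1 = 1.82.
Ranked: mosquitoes > gnats > mayflies > midges.

mosquitoes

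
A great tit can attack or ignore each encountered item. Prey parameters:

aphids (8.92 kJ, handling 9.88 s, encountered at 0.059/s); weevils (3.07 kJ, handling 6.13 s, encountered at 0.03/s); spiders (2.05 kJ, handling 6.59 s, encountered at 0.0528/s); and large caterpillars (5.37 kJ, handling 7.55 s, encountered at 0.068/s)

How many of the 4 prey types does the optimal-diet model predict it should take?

3

Profitabilities (E/h, kJ/s): aphids 0.903, large caterpillars 0.711, weevils 0.501, spiders 0.311. Add prey in this order while the next type's profitability exceeds the intake rate on those already taken.
Rate on top 1: 0.3325. large caterpillars: 0.711 > 0.3325 → include.
Rate on top 2: 0.4252. weevils: 0.501 > 0.4252 → include.
Rate on top 3: 0.4313. spiders: 0.311 < 0.4313 → exclude; stop.
Optimal diet: aphids, large caterpillars, weevils — 3 of 4 types.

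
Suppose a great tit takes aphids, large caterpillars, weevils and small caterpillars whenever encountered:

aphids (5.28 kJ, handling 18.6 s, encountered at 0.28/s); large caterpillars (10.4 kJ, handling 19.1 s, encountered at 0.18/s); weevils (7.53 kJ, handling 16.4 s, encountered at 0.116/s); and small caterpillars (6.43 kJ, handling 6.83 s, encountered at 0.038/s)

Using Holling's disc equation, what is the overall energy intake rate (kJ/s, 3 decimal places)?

0.378 kJ/s

R = (0.28×5.28 + 0.18×10.4 + 0.116×7.53 + 0.038×6.43) / (1 + 0.28×18.6 + 0.18×19.1 + 0.116×16.4 + 0.038×6.83) = 4.468/11.81 = 0.3784 kJ/s.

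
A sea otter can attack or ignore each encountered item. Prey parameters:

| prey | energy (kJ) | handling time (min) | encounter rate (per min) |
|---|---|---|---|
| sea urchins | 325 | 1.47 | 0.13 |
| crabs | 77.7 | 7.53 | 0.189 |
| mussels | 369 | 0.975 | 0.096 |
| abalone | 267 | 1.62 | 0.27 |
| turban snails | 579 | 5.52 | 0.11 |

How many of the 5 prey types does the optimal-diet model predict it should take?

4

Profitabilities (E/h, kJ/min): mussels 378, sea urchins 221, abalone 165, turban snails 105, crabs 10.3. Add prey in this order while the next type's profitability exceeds the intake rate on those already taken.
Rate on top 1: 32.39. sea urchins: 221 > 32.39 → include.
Rate on top 2: 60.46. abalone: 165 > 60.46 → include.
Rate on top 3: 86.97. turban snails: 105 > 86.97 → include.
Rate on top 4: 91.64. crabs: 10.3 < 91.64 → exclude; stop.
Optimal diet: mussels, sea urchins, abalone, turban snails — 4 of 5 types.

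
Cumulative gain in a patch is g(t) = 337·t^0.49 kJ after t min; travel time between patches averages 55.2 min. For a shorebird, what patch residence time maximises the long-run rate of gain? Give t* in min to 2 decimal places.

53.04 min

By the marginal value theorem, leave when the instantaneous gain rate g'(t) equals the habitat-wide average g(t)/(T + t).
g'(t) = 0.49·337·t^-0.51. Setting 0.49·337·t^-0.51 = 337·t^0.49/(55.2+t) gives 0.49(55.2+t) = t, so 0.51·t = 0.49×55.2.
t* = 0.49×55.2/0.51 = 53.04 min.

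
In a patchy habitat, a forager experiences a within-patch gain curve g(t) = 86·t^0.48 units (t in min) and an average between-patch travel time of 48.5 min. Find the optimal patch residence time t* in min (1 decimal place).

By the marginal value theorem, leave when the instantaneous gain rate g'(t) equals the habitat-wide average g(t)/(T + t).
g'(t) = 0.48·86·t^-0.52. Setting 0.48·86·t^-0.52 = 86·t^0.48/(48.5+t) gives 0.48(48.5+t) = t, so 0.52·t = 0.48×48.5.
t* = 0.48×48.5/0.52 = 44.77 min.

44.8 min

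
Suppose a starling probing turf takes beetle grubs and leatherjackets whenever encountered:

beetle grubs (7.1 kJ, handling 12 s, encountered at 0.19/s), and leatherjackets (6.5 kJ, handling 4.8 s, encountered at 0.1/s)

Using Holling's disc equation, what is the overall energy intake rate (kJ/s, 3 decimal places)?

0.532 kJ/s

Energy encountered per unit search time: 0.19×7.1 + 0.1×6.5 = 1.999 kJ/s.
Handling time per unit search time: 0.19×12 + 0.1×4.8 = 2.76.
Rate = 1.999/(1 + 2.76) = 0.5316 kJ/s.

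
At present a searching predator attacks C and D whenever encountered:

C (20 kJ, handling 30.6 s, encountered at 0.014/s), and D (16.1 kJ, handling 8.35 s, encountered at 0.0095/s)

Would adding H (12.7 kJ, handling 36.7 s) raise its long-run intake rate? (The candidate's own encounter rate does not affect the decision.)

Current rate: (0.014×20 + 0.0095×16.1)/(1 + 0.014×30.6 + 0.0095×8.35) = 0.2872 kJ/s.
Profitability of H: 12.7/36.7 = 0.346 kJ/s.
Since 0.346 > R, including H increases the long-run rate.

Yes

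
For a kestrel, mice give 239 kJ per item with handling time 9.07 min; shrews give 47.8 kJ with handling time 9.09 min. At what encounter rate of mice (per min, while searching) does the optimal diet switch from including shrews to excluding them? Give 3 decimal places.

0.027 per min

Drop shrews once their profitability E₂/h₂ falls below the rate achievable on mice alone: E₂/h₂ = λE₁/(1 + λh₁).
Solve for λ: λE₁h₂ = E₂(1 + λh₁) → λ(E₁h₂ − E₂h₁) = E₂ → λ = E₂/(E₁h₂ − E₂h₁).
λ = 47.8/(239×9.09 − 47.8×9.07) = 47.8/1739 = 0.02749 per min.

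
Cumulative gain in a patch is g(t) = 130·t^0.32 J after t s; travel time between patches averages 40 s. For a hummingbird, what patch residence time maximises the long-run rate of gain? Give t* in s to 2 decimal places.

Maximise g(t)/(T+t): set derivative to zero → g'(t)(T+t) = g(t).
g'(t) = 0.32·130·t^-0.68. Setting 0.32·130·t^-0.68 = 130·t^0.32/(40+t) gives 0.32(40+t) = t, so 0.68·t = 0.32×40.
t* = 0.32×40/0.68 = 18.82 s.

18.82 s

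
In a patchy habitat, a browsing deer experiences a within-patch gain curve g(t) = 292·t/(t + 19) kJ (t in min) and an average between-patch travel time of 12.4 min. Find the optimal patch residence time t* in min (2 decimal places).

15.35 min

By the marginal value theorem, leave when the instantaneous gain rate g'(t) equals the habitat-wide average g(t)/(T + t).
g'(t) = 292·19/(t + 19)². Setting 292·19/(t+19)² = 292t/[(t+19)(12.4+t)] gives 19(12.4+t) = t(t+19), so t² = 19×12.4 = 235.6.
t* = √235.6 = 15.35 min.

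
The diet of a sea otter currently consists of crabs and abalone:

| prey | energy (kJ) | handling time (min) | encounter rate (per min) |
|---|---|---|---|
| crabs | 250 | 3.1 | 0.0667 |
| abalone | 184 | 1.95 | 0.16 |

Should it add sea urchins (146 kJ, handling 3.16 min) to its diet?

Yes

Current rate: (0.0667×250 + 0.16×184)/(1 + 0.0667×3.1 + 0.16×1.95) = 30.36 kJ/min.
Profitability of sea urchins: 146/3.16 = 46.2 kJ/min.
Since 46.2 > R, including sea urchins increases the long-run rate.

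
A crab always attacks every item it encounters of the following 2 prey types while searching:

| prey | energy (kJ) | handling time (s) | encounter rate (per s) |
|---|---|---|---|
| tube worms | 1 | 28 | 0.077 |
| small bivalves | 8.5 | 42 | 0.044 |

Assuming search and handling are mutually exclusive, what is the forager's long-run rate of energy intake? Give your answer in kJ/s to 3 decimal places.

0.090 kJ/s

R = (0.077×1 + 0.044×8.5) / (1 + 0.077×28 + 0.044×42) = 0.451/5.004 = 0.09013 kJ/s.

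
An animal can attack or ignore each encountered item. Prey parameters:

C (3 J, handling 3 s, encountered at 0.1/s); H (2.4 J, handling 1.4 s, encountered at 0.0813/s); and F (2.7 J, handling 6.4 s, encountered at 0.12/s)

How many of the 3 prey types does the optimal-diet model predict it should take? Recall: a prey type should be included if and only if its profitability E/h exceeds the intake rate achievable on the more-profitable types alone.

3

Profitabilities (E/h, J/s): H 1.71, C 1, F 0.422. Add prey in this order while the next type's profitability exceeds the intake rate on those already taken.
Rate on top 1: 0.1752. C: 1 > 0.1752 → include.
Rate on top 2: 0.3502. F: 0.422 > 0.3502 → include.
Optimal diet: H, C, F — 3 of 3 types.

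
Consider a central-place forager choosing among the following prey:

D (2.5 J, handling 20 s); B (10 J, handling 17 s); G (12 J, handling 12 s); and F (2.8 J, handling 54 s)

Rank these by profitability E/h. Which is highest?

Profitability E/h (J/s): D = 2.5/20 = 0.125, B = 10/17 = 0.588, G = 12/12 = 1, F = 2.8/54 = 0.0519.
Ranked: G > B > D > F.

G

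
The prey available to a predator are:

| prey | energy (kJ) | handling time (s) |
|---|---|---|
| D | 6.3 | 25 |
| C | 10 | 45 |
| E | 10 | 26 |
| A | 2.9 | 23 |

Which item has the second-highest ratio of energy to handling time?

Profitability E/h (kJ/s): D = 6.3/25 = 0.252, C = 10/45 = 0.222, E = 10/26 = 0.385, A = 2.9/23 = 0.126.
Ranked: E > D > C > A.

D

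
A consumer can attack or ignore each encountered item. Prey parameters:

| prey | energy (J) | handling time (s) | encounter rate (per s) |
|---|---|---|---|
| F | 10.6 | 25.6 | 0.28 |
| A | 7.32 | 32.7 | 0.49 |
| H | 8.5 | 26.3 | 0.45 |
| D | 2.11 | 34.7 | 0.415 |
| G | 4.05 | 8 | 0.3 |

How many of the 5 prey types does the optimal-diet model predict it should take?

2

Profitabilities (E/h, J/s): G 0.506, F 0.414, H 0.323, A 0.224, D 0.0608. Add prey in this order while the next type's profitability exceeds the intake rate on those already taken.
Rate on top 1: 0.3574. F: 0.414 > 0.3574 → include.
Rate on top 2: 0.3958. H: 0.323 < 0.3958 → exclude; stop.
Optimal diet: G, F — 2 of 5 types.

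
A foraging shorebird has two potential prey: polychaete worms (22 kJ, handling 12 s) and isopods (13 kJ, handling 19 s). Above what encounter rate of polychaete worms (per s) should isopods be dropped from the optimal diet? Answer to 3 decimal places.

The zero-one rule: include isopods iff E₂/h₂ > λE₁/(1+λh₁). Equality gives the switch point.
λE₁h₂ = E₂ + λE₂h₁ ⇒ λ = E₂/(E₁h₂ − E₂h₁) = 13/(418 − 156) = 0.04962 per s.

0.050 per s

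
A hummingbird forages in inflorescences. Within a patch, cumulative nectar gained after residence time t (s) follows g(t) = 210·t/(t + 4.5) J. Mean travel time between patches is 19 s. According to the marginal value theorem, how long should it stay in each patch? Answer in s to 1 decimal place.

9.2 s

Maximise g(t)/(T+t): set derivative to zero → g'(t)(T+t) = g(t).
g'(t) = 210·4.5/(t + 4.5)². Setting 210·4.5/(t+4.5)² = 210t/[(t+4.5)(19+t)] gives 4.5(19+t) = t(t+4.5), so t² = 4.5×19 = 85.5.
t* = √85.5 = 9.247 s.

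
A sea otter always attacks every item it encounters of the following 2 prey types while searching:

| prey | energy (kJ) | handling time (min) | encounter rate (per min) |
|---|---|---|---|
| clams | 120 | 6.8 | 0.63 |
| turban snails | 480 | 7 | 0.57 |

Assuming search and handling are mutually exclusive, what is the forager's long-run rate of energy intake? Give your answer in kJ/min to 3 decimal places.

Energy encountered per unit search time: 0.63×120 + 0.57×480 = 349.2 kJ/min.
Handling time per unit search time: 0.63×6.8 + 0.57×7 = 8.274.
Rate = 349.2/(1 + 8.274) = 37.65 kJ/min.

37.654 kJ/min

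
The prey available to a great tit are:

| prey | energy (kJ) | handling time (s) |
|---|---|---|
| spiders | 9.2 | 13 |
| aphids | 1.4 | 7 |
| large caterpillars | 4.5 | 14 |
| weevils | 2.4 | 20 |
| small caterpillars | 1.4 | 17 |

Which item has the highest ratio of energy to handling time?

In descending order of E/h:
spiders: 9.2/13 = 0.708 kJ/s
large caterpillars: 4.5/14 = 0.321 kJ/s
aphids: 1.4/7 = 0.2 kJ/s
weevils: 2.4/20 = 0.12 kJ/s
small caterpillars: 1.4/17 = 0.0824 kJ/s

spiders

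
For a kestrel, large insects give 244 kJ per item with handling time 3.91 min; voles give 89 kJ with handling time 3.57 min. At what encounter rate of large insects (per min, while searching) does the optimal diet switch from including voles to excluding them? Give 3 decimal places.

At the threshold, the rate on large insects alone equals the profitability of voles: λ·244/(1 + λ·3.91) = 89/3.57 = 24.93.
Rearranging, λ(244 − 24.93×3.91) = 24.93, so λ = 24.93/146.5 = 0.1701 per min.

0.170 per min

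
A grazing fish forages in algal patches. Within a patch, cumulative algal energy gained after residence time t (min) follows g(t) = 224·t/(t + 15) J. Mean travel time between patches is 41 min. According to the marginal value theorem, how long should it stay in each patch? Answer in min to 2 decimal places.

Optimal t* satisfies g'(t*) = g(t*)/(T + t*).
g'(t) = 224·15/(t + 15)². Setting 224·15/(t+15)² = 224t/[(t+15)(41+t)] gives 15(41+t) = t(t+15), so t² = 15×41 = 615.
t* = √615 = 24.8 min.

24.80 min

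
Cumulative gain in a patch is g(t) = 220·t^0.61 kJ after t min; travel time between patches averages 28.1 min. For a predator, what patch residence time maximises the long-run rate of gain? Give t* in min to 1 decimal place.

44.0 min

By the marginal value theorem, leave when the instantaneous gain rate g'(t) equals the habitat-wide average g(t)/(T + t).
g'(t) = 0.61·220·t^-0.39. Setting 0.61·220·t^-0.39 = 220·t^0.61/(28.1+t) gives 0.61(28.1+t) = t, so 0.39·t = 0.61×28.1.
t* = 0.61×28.1/0.39 = 43.95 min.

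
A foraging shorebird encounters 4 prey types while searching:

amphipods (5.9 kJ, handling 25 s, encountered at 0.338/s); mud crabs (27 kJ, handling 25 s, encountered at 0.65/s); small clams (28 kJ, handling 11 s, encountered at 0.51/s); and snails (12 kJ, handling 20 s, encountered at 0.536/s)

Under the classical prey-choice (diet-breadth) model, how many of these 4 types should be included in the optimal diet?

1

Profitabilities (E/h, kJ/s): small clams 2.55, mud crabs 1.08, snails 0.6, amphipods 0.236. Add prey in this order while the next type's profitability exceeds the intake rate on those already taken.
Rate on top 1: 2.16. mud crabs: 1.08 < 2.16 → exclude; stop.
Optimal diet: small clams — 1 of 4 types.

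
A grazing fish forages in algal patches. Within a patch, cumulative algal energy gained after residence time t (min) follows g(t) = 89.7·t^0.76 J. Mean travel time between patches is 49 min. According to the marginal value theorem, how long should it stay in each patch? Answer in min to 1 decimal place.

Maximise g(t)/(T+t): set derivative to zero → g'(t)(T+t) = g(t).
g'(t) = 0.76·89.7·t^-0.24. Setting 0.76·89.7·t^-0.24 = 89.7·t^0.76/(49+t) gives 0.76(49+t) = t, so 0.24·t = 0.76×49.
t* = 0.76×49/0.24 = 155.2 min.

155.2 min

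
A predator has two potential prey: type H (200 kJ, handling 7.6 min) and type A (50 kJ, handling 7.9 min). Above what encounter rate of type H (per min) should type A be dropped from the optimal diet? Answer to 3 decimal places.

0.042 per min

Drop type A once their profitability E₂/h₂ falls below the rate achievable on type H alone: E₂/h₂ = λE₁/(1 + λh₁).
Solve for λ: λE₁h₂ = E₂(1 + λh₁) → λ(E₁h₂ − E₂h₁) = E₂ → λ = E₂/(E₁h₂ − E₂h₁).
λ = 50/(200×7.9 − 50×7.6) = 50/1200 = 0.04167 per min.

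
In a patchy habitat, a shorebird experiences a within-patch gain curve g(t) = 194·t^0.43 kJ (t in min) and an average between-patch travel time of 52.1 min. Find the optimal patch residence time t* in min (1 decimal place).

Optimal t* satisfies g'(t*) = g(t*)/(T + t*).
g'(t) = 0.43·194·t^-0.57. Setting 0.43·194·t^-0.57 = 194·t^0.43/(52.1+t) gives 0.43(52.1+t) = t, so 0.57·t = 0.43×52.1.
t* = 0.43×52.1/0.57 = 39.3 min.

39.3 min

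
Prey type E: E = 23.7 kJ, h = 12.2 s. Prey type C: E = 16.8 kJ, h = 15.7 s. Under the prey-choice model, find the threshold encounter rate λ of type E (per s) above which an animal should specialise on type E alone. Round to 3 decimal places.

0.101 per s

Drop type C once their profitability E₂/h₂ falls below the rate achievable on type E alone: E₂/h₂ = λE₁/(1 + λh₁).
Solve for λ: λE₁h₂ = E₂(1 + λh₁) → λ(E₁h₂ − E₂h₁) = E₂ → λ = E₂/(E₁h₂ − E₂h₁).
λ = 16.8/(23.7×15.7 − 16.8×12.2) = 16.8/167.1 = 0.1005 per s.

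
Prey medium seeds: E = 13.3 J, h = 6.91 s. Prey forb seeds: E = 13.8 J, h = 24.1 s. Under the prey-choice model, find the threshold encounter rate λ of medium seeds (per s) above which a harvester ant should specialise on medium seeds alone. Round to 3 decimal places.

Drop forb seeds once their profitability E₂/h₂ falls below the rate achievable on medium seeds alone: E₂/h₂ = λE₁/(1 + λh₁).
Solve for λ: λE₁h₂ = E₂(1 + λh₁) → λ(E₁h₂ − E₂h₁) = E₂ → λ = E₂/(E₁h₂ − E₂h₁).
λ = 13.8/(13.3×24.1 − 13.8×6.91) = 13.8/225.2 = 0.06129 per s.

0.061 per s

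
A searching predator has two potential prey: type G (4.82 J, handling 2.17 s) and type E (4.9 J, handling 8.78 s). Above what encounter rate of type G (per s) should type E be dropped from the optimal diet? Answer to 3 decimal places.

0.155 per s

The zero-one rule: include type E iff E₂/h₂ > λE₁/(1+λh₁). Equality gives the switch point.
λE₁h₂ = E₂ + λE₂h₁ ⇒ λ = E₂/(E₁h₂ − E₂h₁) = 4.9/(42.32 − 10.63) = 0.1546 per s.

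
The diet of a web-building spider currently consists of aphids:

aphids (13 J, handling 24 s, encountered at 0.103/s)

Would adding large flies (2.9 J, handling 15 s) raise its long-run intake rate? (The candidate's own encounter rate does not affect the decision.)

Current rate: (0.103×13)/(1 + 0.103×24) = 0.3857 J/s.
large flies: E/h = 2.9/15 = 0.1933 J/s.
Since 0.1933 < R, time spent handling large flies is better spent searching.

No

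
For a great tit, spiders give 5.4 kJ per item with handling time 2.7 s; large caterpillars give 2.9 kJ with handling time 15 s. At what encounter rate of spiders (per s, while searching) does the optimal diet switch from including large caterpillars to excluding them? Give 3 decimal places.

At the threshold, the rate on spiders alone equals the profitability of large caterpillars: λ·5.4/(1 + λ·2.7) = 2.9/15 = 0.1933.
Rearranging, λ(5.4 − 0.1933×2.7) = 0.1933, so λ = 0.1933/4.878 = 0.03963 per s.

0.040 per s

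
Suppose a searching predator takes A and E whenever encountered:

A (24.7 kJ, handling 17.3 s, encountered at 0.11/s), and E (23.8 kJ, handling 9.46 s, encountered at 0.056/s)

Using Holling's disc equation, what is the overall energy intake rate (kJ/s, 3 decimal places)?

Energy encountered per unit search time: 0.11×24.7 + 0.056×23.8 = 4.05 kJ/s.
Handling time per unit search time: 0.11×17.3 + 0.056×9.46 = 2.433.
Rate = 4.05/(1 + 2.433) = 1.18 kJ/s.

1.180 kJ/s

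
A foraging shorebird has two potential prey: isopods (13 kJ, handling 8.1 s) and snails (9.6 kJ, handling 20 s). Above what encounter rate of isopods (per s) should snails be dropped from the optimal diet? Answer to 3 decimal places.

Drop snails once their profitability E₂/h₂ falls below the rate achievable on isopods alone: E₂/h₂ = λE₁/(1 + λh₁).
Solve for λ: λE₁h₂ = E₂(1 + λh₁) → λ(E₁h₂ − E₂h₁) = E₂ → λ = E₂/(E₁h₂ − E₂h₁).
λ = 9.6/(13×20 − 9.6×8.1) = 9.6/182.2 = 0.05268 per s.

0.053 per s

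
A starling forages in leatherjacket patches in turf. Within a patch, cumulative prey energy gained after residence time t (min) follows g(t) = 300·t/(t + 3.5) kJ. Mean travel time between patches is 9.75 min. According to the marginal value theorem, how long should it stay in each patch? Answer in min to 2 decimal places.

5.84 min

By the marginal value theorem, leave when the instantaneous gain rate g'(t) equals the habitat-wide average g(t)/(T + t).
g'(t) = 300·3.5/(t + 3.5)². Setting 300·3.5/(t+3.5)² = 300t/[(t+3.5)(9.75+t)] gives 3.5(9.75+t) = t(t+3.5), so t² = 3.5×9.75 = 34.12.
t* = √34.12 = 5.842 min.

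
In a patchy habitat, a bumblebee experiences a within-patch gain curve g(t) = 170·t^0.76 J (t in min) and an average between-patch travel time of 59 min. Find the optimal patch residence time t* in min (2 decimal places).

186.83 min

Optimal t* satisfies g'(t*) = g(t*)/(T + t*).
g'(t) = 0.76·170·t^-0.24. Setting 0.76·170·t^-0.24 = 170·t^0.76/(59+t) gives 0.76(59+t) = t, so 0.24·t = 0.76×59.
t* = 0.76×59/0.24 = 186.8 min.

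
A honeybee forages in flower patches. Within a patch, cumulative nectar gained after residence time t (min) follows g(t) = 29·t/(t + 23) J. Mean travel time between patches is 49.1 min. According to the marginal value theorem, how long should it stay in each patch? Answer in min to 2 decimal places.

By the marginal value theorem, leave when the instantaneous gain rate g'(t) equals the habitat-wide average g(t)/(T + t).
g'(t) = 29·23/(t + 23)². Setting 29·23/(t+23)² = 29t/[(t+23)(49.1+t)] gives 23(49.1+t) = t(t+23), so t² = 23×49.1 = 1129.
t* = √1129 = 33.61 min.

33.61 min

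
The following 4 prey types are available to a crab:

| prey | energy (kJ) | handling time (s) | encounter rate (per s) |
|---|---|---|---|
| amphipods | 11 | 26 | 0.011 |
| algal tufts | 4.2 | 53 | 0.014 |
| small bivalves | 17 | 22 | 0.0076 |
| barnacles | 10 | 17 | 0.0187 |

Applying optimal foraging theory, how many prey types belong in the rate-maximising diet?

E/h in descending order: small bivalves 0.773, barnacles 0.588, amphipods 0.423, algal tufts 0.0792 kJ/s. The optimal diet is the largest prefix of this list for which every included type satisfies E_i/h_i > R on the types above it.
Rate on top 1: 0.1107. barnacles: 0.588 > 0.1107 → include.
Rate on top 2: 0.2129. amphipods: 0.423 > 0.2129 → include.
Rate on top 3: 0.2469. algal tufts: 0.0792 < 0.2469 → exclude; stop.
Optimal diet: small bivalves, barnacles, amphipods — 3 of 4 types.

3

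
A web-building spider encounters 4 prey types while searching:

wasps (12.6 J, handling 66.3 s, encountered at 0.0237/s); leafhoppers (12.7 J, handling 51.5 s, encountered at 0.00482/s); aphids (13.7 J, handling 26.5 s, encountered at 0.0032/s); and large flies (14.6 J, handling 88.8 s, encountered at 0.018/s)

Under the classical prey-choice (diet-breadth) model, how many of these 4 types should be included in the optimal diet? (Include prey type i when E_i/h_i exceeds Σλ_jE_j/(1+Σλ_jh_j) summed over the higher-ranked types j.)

4

E/h in descending order: aphids 0.517, leafhoppers 0.247, wasps 0.19, large flies 0.164 J/s. The optimal diet is the largest prefix of this list for which every included type satisfies E_i/h_i > R on the types above it.
Rate on top 1: 0.04041. leafhoppers: 0.247 > 0.04041 → include.
Rate on top 2: 0.07881. wasps: 0.19 > 0.07881 → include.
Rate on top 3: 0.139. large flies: 0.164 > 0.139 → include.
Optimal diet: aphids, leafhoppers, wasps, large flies — 4 of 4 types.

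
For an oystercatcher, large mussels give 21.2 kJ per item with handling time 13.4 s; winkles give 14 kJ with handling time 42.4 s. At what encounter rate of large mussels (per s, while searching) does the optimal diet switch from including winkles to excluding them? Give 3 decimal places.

At the threshold, the rate on large mussels alone equals the profitability of winkles: λ·21.2/(1 + λ·13.4) = 14/42.4 = 0.3302.
Rearranging, λ(21.2 − 0.3302×13.4) = 0.3302, so λ = 0.3302/16.78 = 0.01968 per s.

0.020 per s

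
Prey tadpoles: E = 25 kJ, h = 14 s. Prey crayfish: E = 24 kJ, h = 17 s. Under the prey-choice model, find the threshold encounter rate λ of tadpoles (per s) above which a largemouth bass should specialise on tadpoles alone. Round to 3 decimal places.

At the threshold, the rate on tadpoles alone equals the profitability of crayfish: λ·25/(1 + λ·14) = 24/17 = 1.412.
Rearranging, λ(25 − 1.412×14) = 1.412, so λ = 1.412/5.235 = 0.2697 per s.

0.270 per s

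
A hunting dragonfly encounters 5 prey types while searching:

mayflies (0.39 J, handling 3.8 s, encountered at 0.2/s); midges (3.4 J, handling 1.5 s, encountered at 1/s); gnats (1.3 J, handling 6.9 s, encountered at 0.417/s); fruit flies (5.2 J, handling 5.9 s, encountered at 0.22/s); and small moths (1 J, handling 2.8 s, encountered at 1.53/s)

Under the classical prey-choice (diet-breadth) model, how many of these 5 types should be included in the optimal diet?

1

Profitabilities (E/h, J/s): midges 2.27, fruit flies 0.881, small moths 0.357, gnats 0.188, mayflies 0.103. Add prey in this order while the next type's profitability exceeds the intake rate on those already taken.
Rate on top 1: 1.36. fruit flies: 0.881 < 1.36 → exclude; stop.
Optimal diet: midges — 1 of 5 types.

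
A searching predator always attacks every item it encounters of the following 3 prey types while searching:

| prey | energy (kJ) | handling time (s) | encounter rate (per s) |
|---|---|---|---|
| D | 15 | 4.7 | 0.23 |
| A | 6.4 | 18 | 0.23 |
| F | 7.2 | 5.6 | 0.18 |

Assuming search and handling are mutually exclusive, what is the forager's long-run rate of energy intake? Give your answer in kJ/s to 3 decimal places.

0.860 kJ/s

Energy encountered per unit search time: 0.23×15 + 0.23×6.4 + 0.18×7.2 = 6.218 kJ/s.
Handling time per unit search time: 0.23×4.7 + 0.23×18 + 0.18×5.6 = 6.229.
Rate = 6.218/(1 + 6.229) = 0.8601 kJ/s.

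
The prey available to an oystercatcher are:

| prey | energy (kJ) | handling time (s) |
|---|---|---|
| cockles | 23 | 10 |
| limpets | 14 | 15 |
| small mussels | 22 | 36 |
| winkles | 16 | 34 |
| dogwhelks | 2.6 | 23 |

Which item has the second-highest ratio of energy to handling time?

In descending order of E/h:
cockles: 23/10 = 2.3 kJ/s
limpets: 14/15 = 0.933 kJ/s
small mussels: 22/36 = 0.611 kJ/s
winkles: 16/34 = 0.471 kJ/s
dogwhelks: 2.6/23 = 0.113 kJ/s

limpets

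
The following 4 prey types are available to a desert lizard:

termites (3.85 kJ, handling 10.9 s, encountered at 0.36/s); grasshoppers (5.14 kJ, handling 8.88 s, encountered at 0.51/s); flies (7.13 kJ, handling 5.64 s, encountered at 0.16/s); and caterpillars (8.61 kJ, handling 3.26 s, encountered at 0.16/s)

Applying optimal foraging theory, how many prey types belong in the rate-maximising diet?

Profitabilities (E/h, kJ/s): caterpillars 2.64, flies 1.26, grasshoppers 0.579, termites 0.353. Add prey in this order while the next type's profitability exceeds the intake rate on those already taken.
Rate on top 1: 0.9054. flies: 1.26 > 0.9054 → include.
Rate on top 2: 1.039. grasshoppers: 0.579 < 1.039 → exclude; stop.
Optimal diet: caterpillars, flies — 2 of 4 types.

2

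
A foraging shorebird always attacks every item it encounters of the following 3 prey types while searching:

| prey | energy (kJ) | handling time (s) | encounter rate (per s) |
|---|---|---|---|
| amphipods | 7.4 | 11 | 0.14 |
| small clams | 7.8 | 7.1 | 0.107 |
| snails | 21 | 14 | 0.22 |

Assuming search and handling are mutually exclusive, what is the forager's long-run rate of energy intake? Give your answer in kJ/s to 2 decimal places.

1.02 kJ/s

R = (0.14×7.4 + 0.107×7.8 + 0.22×21) / (1 + 0.14×11 + 0.107×7.1 + 0.22×14) = 6.491/6.38 = 1.017 kJ/s.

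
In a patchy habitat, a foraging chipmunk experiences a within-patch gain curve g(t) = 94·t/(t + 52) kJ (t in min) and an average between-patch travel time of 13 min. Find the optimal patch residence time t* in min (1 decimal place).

Optimal t* satisfies g'(t*) = g(t*)/(T + t*).
g'(t) = 94·52/(t + 52)². Setting 94·52/(t+52)² = 94t/[(t+52)(13+t)] gives 52(13+t) = t(t+52), so t² = 52×13 = 676.
t* = √676 = 26 min.

26.0 min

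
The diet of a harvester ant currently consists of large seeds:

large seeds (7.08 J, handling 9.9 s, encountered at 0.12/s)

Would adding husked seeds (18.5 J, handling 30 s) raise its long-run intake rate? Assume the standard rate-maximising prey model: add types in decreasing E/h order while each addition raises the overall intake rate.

On large seeds alone, R = ΣλE/(1+Σλh) = 0.8496/2.188 = 0.3883 J/s.
husked seeds: E/h = 18.5/30 = 0.6167 J/s.
Since 0.6167 > R, including husked seeds increases the long-run rate.

Yes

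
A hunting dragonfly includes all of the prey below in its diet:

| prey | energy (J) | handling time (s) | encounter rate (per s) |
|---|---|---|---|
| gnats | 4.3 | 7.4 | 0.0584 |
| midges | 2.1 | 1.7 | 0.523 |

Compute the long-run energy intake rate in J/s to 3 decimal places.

0.581 J/s

R = Σλ_iE_i / (1 + Σλ_ih_i)
Numerator: 0.0584×4.3 + 0.523×2.1 = 1.349
Denominator: 1 + 0.0584×7.4 + 0.523×1.7 = 2.321
R = 1.349/2.321 = 0.5813 J/s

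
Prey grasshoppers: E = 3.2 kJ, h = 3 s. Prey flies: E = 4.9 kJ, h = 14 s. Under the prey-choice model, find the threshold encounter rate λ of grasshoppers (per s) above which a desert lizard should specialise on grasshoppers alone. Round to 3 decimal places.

At the threshold, the rate on grasshoppers alone equals the profitability of flies: λ·3.2/(1 + λ·3) = 4.9/14 = 0.35.
Rearranging, λ(3.2 − 0.35×3) = 0.35, so λ = 0.35/2.15 = 0.1628 per s.

0.163 per s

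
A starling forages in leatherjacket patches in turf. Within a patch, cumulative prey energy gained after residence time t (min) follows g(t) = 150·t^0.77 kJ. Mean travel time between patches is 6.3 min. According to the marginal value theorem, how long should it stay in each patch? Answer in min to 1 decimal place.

Optimal t* satisfies g'(t*) = g(t*)/(T + t*).
g'(t) = 0.77·150·t^-0.23. Setting 0.77·150·t^-0.23 = 150·t^0.77/(6.3+t) gives 0.77(6.3+t) = t, so 0.23·t = 0.77×6.3.
t* = 0.77×6.3/0.23 = 21.09 min.

21.1 min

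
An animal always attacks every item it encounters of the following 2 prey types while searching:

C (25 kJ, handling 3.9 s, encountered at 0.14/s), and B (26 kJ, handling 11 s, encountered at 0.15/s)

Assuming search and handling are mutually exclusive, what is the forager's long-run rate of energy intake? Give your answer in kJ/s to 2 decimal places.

Energy encountered per unit search time: 0.14×25 + 0.15×26 = 7.4 kJ/s.
Handling time per unit search time: 0.14×3.9 + 0.15×11 = 2.196.
Rate = 7.4/(1 + 2.196) = 2.315 kJ/s.

2.32 kJ/s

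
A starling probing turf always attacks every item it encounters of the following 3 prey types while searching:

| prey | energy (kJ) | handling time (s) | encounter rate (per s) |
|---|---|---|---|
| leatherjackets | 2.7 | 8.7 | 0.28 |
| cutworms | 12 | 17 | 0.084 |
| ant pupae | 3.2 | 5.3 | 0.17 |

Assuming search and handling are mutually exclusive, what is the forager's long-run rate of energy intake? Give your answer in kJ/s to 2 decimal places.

0.40 kJ/s

Energy encountered per unit search time: 0.28×2.7 + 0.084×12 + 0.17×3.2 = 2.308 kJ/s.
Handling time per unit search time: 0.28×8.7 + 0.084×17 + 0.17×5.3 = 4.765.
Rate = 2.308/(1 + 4.765) = 0.4003 kJ/s.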